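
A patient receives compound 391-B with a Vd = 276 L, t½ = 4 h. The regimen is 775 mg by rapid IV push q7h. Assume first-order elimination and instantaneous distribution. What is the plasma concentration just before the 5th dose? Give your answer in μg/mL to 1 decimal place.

f = (1/2)^(τ/t½) = (1/2)^(7/4) ≈ 0.2973.
C₀ = D/Vd = 775/276 ≈ 2.808 μg/mL.
Before the 5th dose, 4 doses have been given. Superposition: Cmin = C₀·(f + f² + … + f^4).
≈ 2.808 × (0.2973 + 0.0884 + 0.0263 + 0.0078) ≈ 2.808 × 0.4198 ≈ 1.179 μg/mL.

1.2 μg/mL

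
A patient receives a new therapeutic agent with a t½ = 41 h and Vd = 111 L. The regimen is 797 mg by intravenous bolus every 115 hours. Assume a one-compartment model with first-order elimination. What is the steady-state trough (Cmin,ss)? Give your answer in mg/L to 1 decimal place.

1.2 mg/L

k = ln2/t½ = ln2/41 ≈ 0.016906 h⁻¹; fraction remaining f = e^(−kτ) = e^(−0.016906×115) ≈ 0.1431.
At steady state, accumulation factor R = 1/(1 − e^(−kτ)) ≈ 1.1670.
Single-dose peak C₀ = D/Vd = 797/111 ≈ 7.180 mg/L.
Steady-state peak Cmax,ss = C₀·R ≈ 7.180 × 1.1670 ≈ 8.379 mg/L.
One interval later, Cmin,ss = Cmax,ss·e^(−kτ) ≈ 8.379 × 0.1431 ≈ 1.199 mg/L.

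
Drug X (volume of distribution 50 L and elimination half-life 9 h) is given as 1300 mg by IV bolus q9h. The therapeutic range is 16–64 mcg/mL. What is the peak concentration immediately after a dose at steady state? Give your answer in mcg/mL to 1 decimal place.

τ = 9 h = 1 half-life, so f = (1/2)^1 = 0.5.
Accumulation ratio R = 1/(1 − f) = 1/0.5 = 2/1.
Single-dose peak C₀ = D/Vd = 1300/50 = 26 mcg/mL.
Steady-state peak Cmax,ss = C₀·R = 26 × 2/1 ≈ 52.000 mcg/mL.
Peak 52.0 mcg/mL vs MTC 64 mcg/mL: below toxic threshold.

52.0 mcg/mL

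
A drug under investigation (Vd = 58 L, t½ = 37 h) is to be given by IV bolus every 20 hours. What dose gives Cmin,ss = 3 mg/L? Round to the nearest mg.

79 mg

τ/t½ = 20/37 ≈ 0.54054, so f = (1/2)^(20/37) ≈ 0.687513.
Cmin,ss = (D/Vd)·f/(1−f), so D = Cmin,ss·Vd·(1−f)/f.
D = 3 × 58 × (1−f)/f ≈ 3 × 58 × 0.45452 ≈ 79.09 mg.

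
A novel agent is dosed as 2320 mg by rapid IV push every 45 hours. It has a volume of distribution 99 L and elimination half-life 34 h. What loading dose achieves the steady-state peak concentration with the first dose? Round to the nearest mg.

3864 mg

f = (1/2)^(45/34) ≈ 0.399556; accumulation ratio R = 1/(1−f) ≈ 1.66543.
Loading dose to hit Cmax,ss on first dose: D_load = D_maint·R ≈ 2320 × 1.66543 ≈ 3863.80 mg.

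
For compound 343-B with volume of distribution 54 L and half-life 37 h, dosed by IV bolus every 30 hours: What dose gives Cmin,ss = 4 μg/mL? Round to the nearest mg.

τ/t½ = 30/37 ≈ 0.81081, so f = (1/2)^(30/37) ≈ 0.570061.
Cmin,ss = (D/Vd)·f/(1−f), so D = Cmin,ss·Vd·(1−f)/f.
D = 4 × 54 × (1−f)/f ≈ 4 × 54 × 0.75420 ≈ 162.91 mg.

163 mg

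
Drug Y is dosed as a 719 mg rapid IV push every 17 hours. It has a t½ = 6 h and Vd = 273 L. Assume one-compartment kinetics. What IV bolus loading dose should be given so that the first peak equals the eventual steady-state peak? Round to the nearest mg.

f = (1/2)^(17/6) ≈ 0.140308; accumulation ratio R = 1/(1−f) ≈ 1.16321.
Loading dose to hit Cmax,ss on first dose: D_load = D_maint·R ≈ 719 × 1.16321 ≈ 836.35 mg.

836 mg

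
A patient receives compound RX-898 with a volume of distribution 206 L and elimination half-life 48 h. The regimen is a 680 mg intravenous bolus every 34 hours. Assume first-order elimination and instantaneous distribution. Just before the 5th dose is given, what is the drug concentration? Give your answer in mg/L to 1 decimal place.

f = (1/2)^(τ/t½) = (1/2)^(34/48) ≈ 0.6120.
C₀ = D/Vd = 680/206 ≈ 3.301 mg/L.
Before the 5th dose, 4 doses have been given. Superposition: Cmin = C₀·(f + f² + … + f^4).
≈ 3.301 × (0.6120 + 0.3745 + 0.2292 + 0.1403) ≈ 3.301 × 1.3560 ≈ 4.476 mg/L.

4.5 mg/L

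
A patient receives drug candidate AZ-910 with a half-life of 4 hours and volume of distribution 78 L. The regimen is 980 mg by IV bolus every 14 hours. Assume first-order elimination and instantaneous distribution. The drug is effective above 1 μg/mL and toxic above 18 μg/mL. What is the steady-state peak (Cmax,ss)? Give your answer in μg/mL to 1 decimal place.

13.8 μg/mL

τ/t½ = 14/4 ≈ 3.5, so fraction remaining f = (1/2)^(14/4) ≈ 0.0884.
At steady state, accumulation factor R = 1/(1 − e^(−kτ)) ≈ 1.0970.
Single-dose peak C₀ = D/Vd = 980/78 ≈ 12.564 μg/mL.
Steady-state peak Cmax,ss = C₀·R ≈ 12.564 × 1.0970 ≈ 13.783 μg/mL.
Peak 13.8 μg/mL vs MTC 18 μg/mL: below toxic threshold.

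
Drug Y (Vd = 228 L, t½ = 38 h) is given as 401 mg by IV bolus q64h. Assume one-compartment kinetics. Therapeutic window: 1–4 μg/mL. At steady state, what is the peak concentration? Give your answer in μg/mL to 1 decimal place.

τ/t½ = 64/38 ≈ 1.6842, so fraction remaining f = (1/2)^(64/38) ≈ 0.3112.
At steady state, accumulation factor R = 1/(1 − e^(−kτ)) ≈ 1.4518.
Single-dose peak C₀ = D/Vd = 401/228 ≈ 1.759 μg/mL.
Steady-state peak Cmax,ss = C₀·R ≈ 1.759 × 1.4518 ≈ 2.554 μg/mL.
Peak 2.6 μg/mL vs MTC 4 μg/mL: below toxic threshold.

2.6 μg/mL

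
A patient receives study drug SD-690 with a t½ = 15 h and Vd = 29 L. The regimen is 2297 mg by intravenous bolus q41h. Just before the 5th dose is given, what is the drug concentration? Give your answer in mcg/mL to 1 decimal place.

14.0 mcg/mL

f = (1/2)^(τ/t½) = (1/2)^(41/15) ≈ 0.1504.
C₀ = D/Vd = 2297/29 ≈ 79.207 mcg/mL.
Before the 5th dose, 4 doses have been given. Superposition: Cmin = C₀·(f + f² + … + f^4).
≈ 79.207 × (0.1504 + 0.0226 + 0.0034 + 0.0005) ≈ 79.207 × 0.1769 ≈ 14.012 mcg/mL.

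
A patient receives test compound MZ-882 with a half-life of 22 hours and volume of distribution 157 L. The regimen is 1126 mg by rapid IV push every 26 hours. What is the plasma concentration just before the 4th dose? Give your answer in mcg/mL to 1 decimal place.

f = (1/2)^(τ/t½) = (1/2)^(26/22) ≈ 0.4408.
C₀ = D/Vd = 1126/157 ≈ 7.172 mcg/mL.
Before the 4th dose, 3 doses have been given. Superposition: Cmin = C₀·(f + f² + … + f^3).
≈ 7.172 × (0.4408 + 0.1943 + 0.0856) ≈ 7.172 × 0.7207 ≈ 5.169 mcg/mL.

5.2 mcg/mL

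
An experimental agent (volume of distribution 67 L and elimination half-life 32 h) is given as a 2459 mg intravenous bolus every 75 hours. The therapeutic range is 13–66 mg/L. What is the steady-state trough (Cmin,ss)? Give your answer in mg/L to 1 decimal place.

Over one 75-h interval, 75/32 ≈ 2.3438 half-lives elapse, leaving f ≈ 0.1970 of each dose.
Each bolus raises the concentration by D/Vd = 2459/67 ≈ 36.701 mg/L.
Steady-state trough Cmin,ss = C₀·f/(1−f) ≈ 36.701 × 0.1970/0.8030 ≈ 9.004 mg/L.
Trough 9.0 mg/L vs MEC 13 mg/L: subtherapeutic.

9.0 mg/L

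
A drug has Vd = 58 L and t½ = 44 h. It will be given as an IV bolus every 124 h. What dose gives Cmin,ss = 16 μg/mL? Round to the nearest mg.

τ/t½ = 124/44 ≈ 2.8182, so f = (1/2)^(124/44) ≈ 0.141789.
Cmin,ss = (D/Vd)·f/(1−f), so D = Cmin,ss·Vd·(1−f)/f.
D = 16 × 58 × (1−f)/f ≈ 16 × 58 × 6.05273 ≈ 5616.93 mg.

5617 mg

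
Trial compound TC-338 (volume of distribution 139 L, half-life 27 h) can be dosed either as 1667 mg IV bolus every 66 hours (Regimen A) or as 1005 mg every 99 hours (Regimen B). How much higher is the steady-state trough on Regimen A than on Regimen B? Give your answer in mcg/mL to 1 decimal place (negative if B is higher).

2.1 mcg/mL

Regimen A: f = (1/2)^(66/27) ≈ 0.1837; Cmin,ss = (1667/139)·f/(1−f) ≈ 2.699 mcg/mL.
Regimen B: f = (1/2)^(99/27) ≈ 0.0787; Cmin,ss = (1005/139)·f/(1−f) ≈ 0.618 mcg/mL.
Difference ≈ 2.699 − 0.618 ≈ 2.081 mcg/mL.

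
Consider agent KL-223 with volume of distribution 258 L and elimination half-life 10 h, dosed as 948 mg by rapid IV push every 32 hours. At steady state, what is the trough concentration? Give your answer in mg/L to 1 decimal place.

0.4 mg/L

k = ln2/t½ = ln2/10 ≈ 0.069315 h⁻¹; fraction remaining f = e^(−kτ) = e^(−0.069315×32) ≈ 0.1088.
At steady state, accumulation factor R = 1/(1 − e^(−kτ)) ≈ 1.1221.
Single-dose peak C₀ = D/Vd = 948/258 ≈ 3.674 mg/L.
Steady-state peak Cmax,ss = C₀·R ≈ 3.674 × 1.1221 ≈ 4.123 mg/L.
Steady-state trough Cmin,ss = Cmax,ss·f ≈ 4.123 × 0.1088 ≈ 0.449 mg/L.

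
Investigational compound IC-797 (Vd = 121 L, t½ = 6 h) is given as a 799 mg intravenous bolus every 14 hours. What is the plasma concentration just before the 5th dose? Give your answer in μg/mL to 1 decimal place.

1.6 μg/mL

f = (1/2)^(τ/t½) = (1/2)^(14/6) ≈ 0.1984.
C₀ = D/Vd = 799/121 ≈ 6.603 μg/mL.
Before the 5th dose, 4 doses have been given. Superposition: Cmin = C₀·(f + f² + … + f^4).
≈ 6.603 × (0.1984 + 0.0394 + 0.0078 + 0.0015) ≈ 6.603 × 0.2471 ≈ 1.632 μg/mL.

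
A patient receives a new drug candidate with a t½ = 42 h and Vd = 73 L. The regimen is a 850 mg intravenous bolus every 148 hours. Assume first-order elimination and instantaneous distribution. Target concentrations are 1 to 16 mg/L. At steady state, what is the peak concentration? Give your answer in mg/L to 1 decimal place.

τ/t½ = 148/42 ≈ 3.5238, so fraction remaining f = (1/2)^(148/42) ≈ 0.0869.
Accumulation ratio R = 1/(1 − f) ≈ 1/0.9131 ≈ 1.0952.
Single-dose peak C₀ = D/Vd = 850/73 ≈ 11.644 mg/L.
Steady-state peak Cmax,ss = C₀·R ≈ 11.644 × 1.0952 ≈ 12.753 mg/L.
Peak 12.8 mg/L vs MTC 16 mg/L: below toxic threshold.

12.8 mg/L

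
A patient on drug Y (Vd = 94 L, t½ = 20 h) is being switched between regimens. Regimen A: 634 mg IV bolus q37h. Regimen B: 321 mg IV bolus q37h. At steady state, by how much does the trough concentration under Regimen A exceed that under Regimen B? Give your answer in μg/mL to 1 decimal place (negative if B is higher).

Regimen A: f = (1/2)^(37/20) ≈ 0.2774; Cmin,ss = (634/94)·f/(1−f) ≈ 2.589 μg/mL.
Regimen B: f = (1/2)^(37/20) ≈ 0.2774; Cmin,ss = (321/94)·f/(1−f) ≈ 1.311 μg/mL.
Difference ≈ 2.589 − 1.311 ≈ 1.278 μg/mL.

1.3 μg/mL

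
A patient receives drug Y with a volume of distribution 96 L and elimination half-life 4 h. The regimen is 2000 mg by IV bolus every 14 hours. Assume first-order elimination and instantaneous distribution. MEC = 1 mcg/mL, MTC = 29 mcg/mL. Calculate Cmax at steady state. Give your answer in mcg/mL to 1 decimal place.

k = ln2/t½ = ln2/4 ≈ 0.173287 h⁻¹; fraction remaining f = e^(−kτ) = e^(−0.173287×14) ≈ 0.0884.
At steady state, accumulation factor R = 1/(1 − e^(−kτ)) ≈ 1.0970.
Single-dose peak C₀ = D/Vd = 2000/96 ≈ 20.833 mcg/mL.
Cmax,ss = C₀/(1 − f) ≈ 20.833/0.9116 ≈ 22.853 mcg/mL.
Peak 22.9 mcg/mL vs MTC 29 mcg/mL: below toxic threshold.

22.9 mcg/mL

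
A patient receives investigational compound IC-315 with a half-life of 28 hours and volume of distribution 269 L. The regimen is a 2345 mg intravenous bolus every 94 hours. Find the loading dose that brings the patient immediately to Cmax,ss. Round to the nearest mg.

f = (1/2)^(94/28) ≈ 0.097589; accumulation ratio R = 1/(1−f) ≈ 1.10814.
Loading dose to hit Cmax,ss on first dose: D_load = D_maint·R ≈ 2345 × 1.10814 ≈ 2598.59 mg.

2599 mg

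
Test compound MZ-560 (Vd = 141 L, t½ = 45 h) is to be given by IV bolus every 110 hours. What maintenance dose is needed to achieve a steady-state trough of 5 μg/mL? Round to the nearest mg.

τ/t½ = 110/45 ≈ 2.4444, so f = (1/2)^(110/45) ≈ 0.183717.
Cmin,ss = (D/Vd)·f/(1−f), so D = Cmin,ss·Vd·(1−f)/f.
D = 5 × 141 × (1−f)/f ≈ 5 × 141 × 4.44315 ≈ 3132.42 mg.

3132 mg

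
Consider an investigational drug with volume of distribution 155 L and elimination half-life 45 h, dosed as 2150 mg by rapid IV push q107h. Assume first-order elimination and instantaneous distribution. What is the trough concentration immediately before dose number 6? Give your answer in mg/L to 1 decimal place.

f = (1/2)^(τ/t½) = (1/2)^(107/45) ≈ 0.1924.
C₀ = D/Vd = 2150/155 ≈ 13.871 mg/L.
Before the 6th dose, 5 doses have been given. Superposition: Cmin = C₀·(f + f² + … + f^5).
≈ 13.871 × (0.1924 + 0.0370 + 0.0071 + 0.0014 + 0.0003) ≈ 13.871 × 0.2382 ≈ 3.304 mg/L.

3.3 mg/L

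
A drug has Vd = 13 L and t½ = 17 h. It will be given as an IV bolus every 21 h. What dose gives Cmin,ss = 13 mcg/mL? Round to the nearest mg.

τ/t½ = 21/17 ≈ 1.2353, so f = (1/2)^(21/17) ≈ 0.424756.
Cmin,ss = (D/Vd)·f/(1−f), so D = Cmin,ss·Vd·(1−f)/f.
D = 13 × 13 × (1−f)/f ≈ 13 × 13 × 1.35429 ≈ 228.88 mg.

229 mg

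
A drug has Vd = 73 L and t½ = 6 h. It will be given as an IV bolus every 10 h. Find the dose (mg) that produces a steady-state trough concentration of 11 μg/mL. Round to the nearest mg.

τ/t½ = 10/6 ≈ 1.6667, so f = (1/2)^(10/6) ≈ 0.314980.
Cmin,ss = (D/Vd)·f/(1−f), so D = Cmin,ss·Vd·(1−f)/f.
D = 11 × 73 × (1−f)/f ≈ 11 × 73 × 2.17480 ≈ 1746.36 mg.

1746 mg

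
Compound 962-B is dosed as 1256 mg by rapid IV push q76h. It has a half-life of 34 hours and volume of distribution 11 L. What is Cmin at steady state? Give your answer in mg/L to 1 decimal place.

τ/t½ = 76/34 ≈ 2.2353, so fraction remaining f = (1/2)^(76/34) ≈ 0.2124.
Accumulation ratio R = 1/(1 − f) ≈ 1/0.7876 ≈ 1.2697.
Single-dose peak C₀ = D/Vd = 1256/11 ≈ 114.182 mg/L.
Steady-state peak Cmax,ss = C₀·R ≈ 114.182 × 1.2697 ≈ 144.977 mg/L.
One interval later, Cmin,ss = Cmax,ss·e^(−kτ) ≈ 144.977 × 0.2124 ≈ 30.793 mg/L.

30.8 mg/L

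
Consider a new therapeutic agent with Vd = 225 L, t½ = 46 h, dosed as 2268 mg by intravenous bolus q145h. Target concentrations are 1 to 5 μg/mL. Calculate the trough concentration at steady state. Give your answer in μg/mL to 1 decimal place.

1.3 μg/mL

τ/t½ = 145/46 ≈ 3.1522, so fraction remaining f = (1/2)^(145/46) ≈ 0.1125.
Each bolus raises the concentration by D/Vd = 2268/225 ≈ 10.080 μg/mL.
Steady-state trough Cmin,ss = C₀·f/(1−f) ≈ 10.080 × 0.1125/0.8875 ≈ 1.278 μg/mL.
Trough 1.3 μg/mL vs MEC 1 μg/mL: adequate.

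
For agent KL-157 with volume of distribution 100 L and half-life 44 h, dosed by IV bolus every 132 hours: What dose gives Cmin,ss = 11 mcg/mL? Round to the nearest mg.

τ/t½ = 132/44 ≈ 3, so f = (1/2)^(132/44) ≈ 0.125000.
Cmin,ss = (D/Vd)·f/(1−f), so D = Cmin,ss·Vd·(1−f)/f.
D = 11 × 100 × (1−f)/f ≈ 11 × 100 × 7.00000 ≈ 7700.00 mg.

7700 mg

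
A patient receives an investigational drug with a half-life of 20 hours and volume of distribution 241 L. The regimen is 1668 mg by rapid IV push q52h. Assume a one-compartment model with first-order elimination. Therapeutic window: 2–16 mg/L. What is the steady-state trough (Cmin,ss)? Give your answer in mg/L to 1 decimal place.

1.4 mg/L

k = ln2/t½ = ln2/20 ≈ 0.034657 h⁻¹; fraction remaining f = e^(−kτ) = e^(−0.034657×52) ≈ 0.1649.
Each bolus raises the concentration by D/Vd = 1668/241 ≈ 6.921 mg/L.
Steady-state trough Cmin,ss = C₀·f/(1−f) ≈ 6.921 × 0.1649/0.8351 ≈ 1.367 mg/L.
Trough 1.4 mg/L vs MEC 2 mg/L: subtherapeutic.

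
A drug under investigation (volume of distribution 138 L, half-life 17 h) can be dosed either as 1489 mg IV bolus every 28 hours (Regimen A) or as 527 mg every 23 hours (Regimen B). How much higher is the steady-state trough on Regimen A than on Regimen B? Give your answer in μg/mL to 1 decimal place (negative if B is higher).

Regimen A: f = (1/2)^(28/17) ≈ 0.3193; Cmin,ss = (1489/138)·f/(1−f) ≈ 5.061 μg/mL.
Regimen B: f = (1/2)^(23/17) ≈ 0.3915; Cmin,ss = (527/138)·f/(1−f) ≈ 2.457 μg/mL.
Difference ≈ 5.061 − 2.457 ≈ 2.604 μg/mL.

2.6 μg/mL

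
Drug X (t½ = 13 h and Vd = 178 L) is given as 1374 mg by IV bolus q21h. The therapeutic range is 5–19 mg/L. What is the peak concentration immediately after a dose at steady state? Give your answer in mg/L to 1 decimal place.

Over one 21-h interval, 21/13 ≈ 1.6154 half-lives elapse, leaving f ≈ 0.3264 of each dose.
At steady state, accumulation factor R = 1/(1 − e^(−kτ)) ≈ 1.4846.
Each bolus raises the concentration by D/Vd = 1374/178 ≈ 7.719 mg/L.
Cmax,ss = C₀/(1 − f) ≈ 7.719/0.6736 ≈ 11.459 mg/L.
Peak 11.5 mg/L vs MTC 19 mg/L: below toxic threshold.

11.5 mg/L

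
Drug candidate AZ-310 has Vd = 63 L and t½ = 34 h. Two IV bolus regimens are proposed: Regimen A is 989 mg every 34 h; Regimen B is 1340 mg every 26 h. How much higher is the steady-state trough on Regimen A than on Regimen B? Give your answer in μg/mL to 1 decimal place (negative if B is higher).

Regimen A: f = (1/2)^(34/34) ≈ 0.5000; Cmin,ss = (989/63)·f/(1−f) ≈ 15.698 μg/mL.
Regimen B: f = (1/2)^(26/34) ≈ 0.5886; Cmin,ss = (1340/63)·f/(1−f) ≈ 30.431 μg/mL.
Difference ≈ 15.698 − 30.431 ≈ -14.733 μg/mL.

-14.7 μg/mL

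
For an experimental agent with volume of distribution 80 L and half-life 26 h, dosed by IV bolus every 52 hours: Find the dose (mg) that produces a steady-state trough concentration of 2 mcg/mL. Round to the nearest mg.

480 mg

τ/t½ = 52/26 ≈ 2, so f = (1/2)^(52/26) ≈ 0.250000.
Cmin,ss = (D/Vd)·f/(1−f), so D = Cmin,ss·Vd·(1−f)/f.
D = 2 × 80 × (1−f)/f ≈ 2 × 80 × 3.00000 ≈ 480.00 mg.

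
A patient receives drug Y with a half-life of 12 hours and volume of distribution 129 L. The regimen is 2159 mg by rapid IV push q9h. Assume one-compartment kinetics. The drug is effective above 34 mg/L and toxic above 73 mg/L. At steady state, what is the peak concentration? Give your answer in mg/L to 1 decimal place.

τ/t½ = 9/12 ≈ 0.75, so fraction remaining f = (1/2)^(9/12) ≈ 0.5946.
At steady state, accumulation factor R = 1/(1 − e^(−kτ)) ≈ 2.4667.
Each bolus raises the concentration by D/Vd = 2159/129 ≈ 16.736 mg/L.
Cmax,ss = C₀/(1 − f) ≈ 16.736/0.4054 ≈ 41.283 mg/L.
Peak 41.3 mg/L vs MTC 73 mg/L: below toxic threshold.

41.3 mg/L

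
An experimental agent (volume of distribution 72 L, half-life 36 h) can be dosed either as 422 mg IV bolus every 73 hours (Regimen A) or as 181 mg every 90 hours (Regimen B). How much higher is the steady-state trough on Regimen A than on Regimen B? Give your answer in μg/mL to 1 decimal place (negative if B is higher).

Regimen A: f = (1/2)^(73/36) ≈ 0.2452; Cmin,ss = (422/72)·f/(1−f) ≈ 1.904 μg/mL.
Regimen B: f = (1/2)^(90/36) ≈ 0.1768; Cmin,ss = (181/72)·f/(1−f) ≈ 0.540 μg/mL.
Difference ≈ 1.904 − 0.540 ≈ 1.364 μg/mL.

1.4 μg/mL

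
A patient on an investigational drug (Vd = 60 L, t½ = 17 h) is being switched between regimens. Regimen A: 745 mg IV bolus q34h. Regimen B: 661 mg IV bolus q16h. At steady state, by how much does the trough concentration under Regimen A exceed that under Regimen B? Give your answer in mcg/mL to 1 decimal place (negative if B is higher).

-7.8 mcg/mL

Regimen A: f = (1/2)^(34/17) ≈ 0.2500; Cmin,ss = (745/60)·f/(1−f) ≈ 4.139 mcg/mL.
Regimen B: f = (1/2)^(16/17) ≈ 0.5208; Cmin,ss = (661/60)·f/(1−f) ≈ 11.973 mcg/mL.
Difference ≈ 4.139 − 11.973 ≈ -7.834 mcg/mL.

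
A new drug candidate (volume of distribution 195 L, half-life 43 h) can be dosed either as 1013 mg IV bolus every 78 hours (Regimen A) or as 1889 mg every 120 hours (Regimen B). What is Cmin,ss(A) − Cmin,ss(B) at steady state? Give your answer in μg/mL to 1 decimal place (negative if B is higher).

0.4 μg/mL

Regimen A: f = (1/2)^(78/43) ≈ 0.2844; Cmin,ss = (1013/195)·f/(1−f) ≈ 2.065 μg/mL.
Regimen B: f = (1/2)^(120/43) ≈ 0.1445; Cmin,ss = (1889/195)·f/(1−f) ≈ 1.636 μg/mL.
Difference ≈ 2.065 − 1.636 ≈ 0.429 μg/mL.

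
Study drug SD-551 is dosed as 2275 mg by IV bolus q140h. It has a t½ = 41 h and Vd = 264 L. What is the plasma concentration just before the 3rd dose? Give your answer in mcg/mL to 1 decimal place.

0.9 mcg/mL

f = (1/2)^(τ/t½) = (1/2)^(140/41) ≈ 0.0938.
C₀ = D/Vd = 2275/264 ≈ 8.617 mcg/mL.
Before the 3rd dose, 2 doses have been given. Superposition: Cmin = C₀·(f + f²).
≈ 8.617 × (0.0938 + 0.0088) ≈ 8.617 × 0.1026 ≈ 0.884 mcg/mL.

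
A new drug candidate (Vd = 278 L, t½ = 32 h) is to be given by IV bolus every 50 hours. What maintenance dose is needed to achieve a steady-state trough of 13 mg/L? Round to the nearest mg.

τ/t½ = 50/32 ≈ 1.5625, so f = (1/2)^(50/32) ≈ 0.338564.
Cmin,ss = (D/Vd)·f/(1−f), so D = Cmin,ss·Vd·(1−f)/f.
D = 13 × 278 × (1−f)/f ≈ 13 × 278 × 1.95365 ≈ 7060.49 mg.

7060 mg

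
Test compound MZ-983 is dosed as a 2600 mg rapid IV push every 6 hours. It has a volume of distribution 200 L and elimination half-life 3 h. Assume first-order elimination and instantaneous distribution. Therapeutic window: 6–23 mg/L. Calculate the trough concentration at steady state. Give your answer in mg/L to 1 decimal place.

The dosing interval is 2 half-lives, so f = 2^(−2) = 0.25.
Accumulation ratio R = 1/(1 − f) = 1/0.75 = 4/3.
Single-dose peak C₀ = D/Vd = 2600/200 = 13 mg/L.
Steady-state peak Cmax,ss = C₀·R = 13 × 4/3 ≈ 17.333 mg/L.
Steady-state trough Cmin,ss = Cmax,ss·f ≈ 17.333 × 0.25 ≈ 4.333 mg/L.
Trough 4.3 mg/L vs MEC 6 mg/L: subtherapeutic.

4.3 mg/L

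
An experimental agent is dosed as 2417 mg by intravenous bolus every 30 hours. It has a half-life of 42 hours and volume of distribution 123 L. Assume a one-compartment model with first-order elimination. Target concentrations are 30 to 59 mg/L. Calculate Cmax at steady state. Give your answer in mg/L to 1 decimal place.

50.3 mg/L

k = ln2/t½ = ln2/42 ≈ 0.016504 h⁻¹; fraction remaining f = e^(−kτ) = e^(−0.016504×30) ≈ 0.6095.
At steady state, accumulation factor R = 1/(1 − e^(−kτ)) ≈ 2.5608.
Single-dose peak C₀ = D/Vd = 2417/123 ≈ 19.650 mg/L.
Cmax,ss = C₀/(1 − f) ≈ 19.650/0.3905 ≈ 50.320 mg/L.
Peak 50.3 mg/L vs MTC 59 mg/L: below toxic threshold.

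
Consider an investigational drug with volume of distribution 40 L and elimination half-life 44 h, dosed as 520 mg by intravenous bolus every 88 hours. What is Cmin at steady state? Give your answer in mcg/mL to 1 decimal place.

4.3 mcg/mL

τ = 88 h = 2 half-lives, so f = (1/2)^2 = 0.25.
At steady state, R = 1/(1 − 0.25) = 4/3.
Single-dose peak C₀ = D/Vd = 520/40 = 13 mcg/mL.
Steady-state peak Cmax,ss = C₀·R = 13 × 4/3 ≈ 17.333 mcg/mL.
Steady-state trough Cmin,ss = Cmax,ss·f ≈ 17.333 × 0.25 ≈ 4.333 mcg/mL.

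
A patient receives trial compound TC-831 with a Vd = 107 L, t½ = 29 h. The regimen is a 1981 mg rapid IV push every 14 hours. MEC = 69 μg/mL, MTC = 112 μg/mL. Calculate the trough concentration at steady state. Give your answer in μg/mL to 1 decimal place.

46.6 μg/mL

k = ln2/t½ = ln2/29 ≈ 0.023902 h⁻¹; fraction remaining f = e^(−kτ) = e^(−0.023902×14) ≈ 0.7156.
At steady state, accumulation factor R = 1/(1 − e^(−kτ)) ≈ 3.5162.
Each bolus raises the concentration by D/Vd = 1981/107 ≈ 18.514 μg/mL.
Cmax,ss = C₀/(1 − f) ≈ 18.514/0.2844 ≈ 65.098 μg/mL.
Steady-state trough Cmin,ss = Cmax,ss·f ≈ 65.098 × 0.7156 ≈ 46.584 μg/mL.
Trough 46.6 μg/mL vs MEC 69 μg/mL: subtherapeutic.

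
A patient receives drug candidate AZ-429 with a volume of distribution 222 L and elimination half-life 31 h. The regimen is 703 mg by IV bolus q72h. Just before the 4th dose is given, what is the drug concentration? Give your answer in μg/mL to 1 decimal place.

f = (1/2)^(τ/t½) = (1/2)^(72/31) ≈ 0.1999.
C₀ = D/Vd = 703/222 ≈ 3.167 μg/mL.
Before the 4th dose, 3 doses have been given. Superposition: Cmin = C₀·(f + f² + … + f^3).
≈ 3.167 × (0.1999 + 0.0400 + 0.0080) ≈ 3.167 × 0.2479 ≈ 0.785 μg/mL.

0.8 μg/mL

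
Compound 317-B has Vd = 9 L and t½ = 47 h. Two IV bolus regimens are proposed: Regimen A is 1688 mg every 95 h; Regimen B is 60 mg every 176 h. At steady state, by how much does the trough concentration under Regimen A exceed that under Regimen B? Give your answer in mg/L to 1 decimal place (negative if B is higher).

Regimen A: f = (1/2)^(95/47) ≈ 0.2463; Cmin,ss = (1688/9)·f/(1−f) ≈ 61.291 mg/L.
Regimen B: f = (1/2)^(176/47) ≈ 0.0746; Cmin,ss = (60/9)·f/(1−f) ≈ 0.537 mg/L.
Difference ≈ 61.291 − 0.537 ≈ 60.754 mg/L.

60.8 mg/L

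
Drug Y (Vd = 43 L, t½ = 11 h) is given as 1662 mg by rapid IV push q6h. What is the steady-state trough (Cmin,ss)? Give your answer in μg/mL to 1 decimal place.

k = ln2/t½ = ln2/11 ≈ 0.063013 h⁻¹; fraction remaining f = e^(−kτ) = e^(−0.063013×6) ≈ 0.6852.
Accumulation ratio R = 1/(1 − f) ≈ 1/0.3148 ≈ 3.1766.
Each bolus raises the concentration by D/Vd = 1662/43 ≈ 38.651 μg/mL.
Steady-state peak Cmax,ss = C₀·R ≈ 38.651 × 3.1766 ≈ 122.779 μg/mL.
Steady-state trough Cmin,ss = Cmax,ss·f ≈ 122.779 × 0.6852 ≈ 84.128 μg/mL.

84.1 μg/mL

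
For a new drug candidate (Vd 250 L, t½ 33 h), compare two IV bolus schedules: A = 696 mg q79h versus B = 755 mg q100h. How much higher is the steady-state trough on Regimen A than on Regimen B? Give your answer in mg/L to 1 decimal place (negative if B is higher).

Regimen A: f = (1/2)^(79/33) ≈ 0.1903; Cmin,ss = (696/250)·f/(1−f) ≈ 0.654 mg/L.
Regimen B: f = (1/2)^(100/33) ≈ 0.1224; Cmin,ss = (755/250)·f/(1−f) ≈ 0.421 mg/L.
Difference ≈ 0.654 − 0.421 ≈ 0.233 mg/L.

0.2 mg/L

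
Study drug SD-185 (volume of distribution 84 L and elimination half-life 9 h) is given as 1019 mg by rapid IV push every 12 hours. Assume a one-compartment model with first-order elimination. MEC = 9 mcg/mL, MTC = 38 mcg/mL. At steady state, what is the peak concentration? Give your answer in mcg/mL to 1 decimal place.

Over one 12-h interval, 12/9 ≈ 1.3333 half-lives elapse, leaving f ≈ 0.3969 of each dose.
Accumulation ratio R = 1/(1 − f) ≈ 1/0.6031 ≈ 1.6581.
Each bolus raises the concentration by D/Vd = 1019/84 ≈ 12.131 mcg/mL.
Steady-state peak Cmax,ss = C₀·R ≈ 12.131 × 1.6581 ≈ 20.114 mcg/mL.
Peak 20.1 mcg/mL vs MTC 38 mcg/mL: below toxic threshold.

20.1 mcg/mL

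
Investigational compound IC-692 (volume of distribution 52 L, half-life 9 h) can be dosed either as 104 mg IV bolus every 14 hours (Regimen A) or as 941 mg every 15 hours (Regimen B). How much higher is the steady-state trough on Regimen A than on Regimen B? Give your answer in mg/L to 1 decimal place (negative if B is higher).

Regimen A: f = (1/2)^(14/9) ≈ 0.3402; Cmin,ss = (104/52)·f/(1−f) ≈ 1.031 mg/L.
Regimen B: f = (1/2)^(15/9) ≈ 0.3150; Cmin,ss = (941/52)·f/(1−f) ≈ 8.322 mg/L.
Difference ≈ 1.031 − 8.322 ≈ -7.291 mg/L.

-7.3 mg/L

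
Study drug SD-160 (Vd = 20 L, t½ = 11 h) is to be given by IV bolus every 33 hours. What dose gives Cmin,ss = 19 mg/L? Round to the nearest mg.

2660 mg

τ/t½ = 33/11 ≈ 3, so f = (1/2)^(33/11) ≈ 0.125000.
Cmin,ss = (D/Vd)·f/(1−f), so D = Cmin,ss·Vd·(1−f)/f.
D = 19 × 20 × (1−f)/f ≈ 19 × 20 × 7.00000 ≈ 2660.00 mg.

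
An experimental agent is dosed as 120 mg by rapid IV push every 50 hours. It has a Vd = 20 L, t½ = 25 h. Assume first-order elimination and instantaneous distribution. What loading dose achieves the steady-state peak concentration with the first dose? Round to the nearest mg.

160 mg

f = (1/2)^(50/25) ≈ 0.250000; accumulation ratio R = 1/(1−f) ≈ 1.33333.
Loading dose to hit Cmax,ss on first dose: D_load = D_maint·R ≈ 120 × 1.33333 ≈ 160.00 mg.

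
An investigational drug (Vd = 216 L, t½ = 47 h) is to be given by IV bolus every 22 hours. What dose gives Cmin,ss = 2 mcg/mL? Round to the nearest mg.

166 mg

τ/t½ = 22/47 ≈ 0.46809, so f = (1/2)^(22/47) ≈ 0.722923.
Cmin,ss = (D/Vd)·f/(1−f), so D = Cmin,ss·Vd·(1−f)/f.
D = 2 × 216 × (1−f)/f ≈ 2 × 216 × 0.38327 ≈ 165.57 mg.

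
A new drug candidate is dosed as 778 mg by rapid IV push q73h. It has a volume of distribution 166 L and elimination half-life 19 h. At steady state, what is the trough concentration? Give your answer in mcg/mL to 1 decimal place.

0.4 mcg/mL

τ/t½ = 73/19 ≈ 3.8421, so fraction remaining f = (1/2)^(73/19) ≈ 0.0697.
At steady state, accumulation factor R = 1/(1 − e^(−kτ)) ≈ 1.0749.
Single-dose peak C₀ = D/Vd = 778/166 ≈ 4.687 mcg/mL.
Steady-state peak Cmax,ss = C₀·R ≈ 4.687 × 1.0749 ≈ 5.038 mcg/mL.
Steady-state trough Cmin,ss = Cmax,ss·f ≈ 5.038 × 0.0697 ≈ 0.351 mcg/mL.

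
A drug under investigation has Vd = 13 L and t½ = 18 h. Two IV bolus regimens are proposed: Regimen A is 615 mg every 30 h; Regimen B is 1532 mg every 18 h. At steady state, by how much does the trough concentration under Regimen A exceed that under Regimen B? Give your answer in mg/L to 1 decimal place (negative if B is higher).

Regimen A: f = (1/2)^(30/18) ≈ 0.3150; Cmin,ss = (615/13)·f/(1−f) ≈ 21.755 mg/L.
Regimen B: f = (1/2)^(18/18) ≈ 0.5000; Cmin,ss = (1532/13)·f/(1−f) ≈ 117.846 mg/L.
Difference ≈ 21.755 − 117.846 ≈ -96.091 mg/L.

-96.1 mg/L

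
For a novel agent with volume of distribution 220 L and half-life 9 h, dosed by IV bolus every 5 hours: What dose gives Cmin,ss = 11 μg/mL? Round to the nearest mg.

1137 mg

τ/t½ = 5/9 ≈ 0.55556, so f = (1/2)^(5/9) ≈ 0.680395.
Cmin,ss = (D/Vd)·f/(1−f), so D = Cmin,ss·Vd·(1−f)/f.
D = 11 × 220 × (1−f)/f ≈ 11 × 220 × 0.46973 ≈ 1136.75 mg.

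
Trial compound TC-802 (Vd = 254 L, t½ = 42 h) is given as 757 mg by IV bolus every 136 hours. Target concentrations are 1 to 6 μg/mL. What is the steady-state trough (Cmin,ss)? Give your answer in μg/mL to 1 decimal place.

0.4 μg/mL

k = ln2/t½ = ln2/42 ≈ 0.016504 h⁻¹; fraction remaining f = e^(−kτ) = e^(−0.016504×136) ≈ 0.1060.
Accumulation ratio R = 1/(1 − f) ≈ 1/0.8940 ≈ 1.1186.
Single-dose peak C₀ = D/Vd = 757/254 ≈ 2.980 μg/mL.
Cmax,ss = C₀/(1 − f) ≈ 2.980/0.8940 ≈ 3.333 μg/mL.
Steady-state trough Cmin,ss = Cmax,ss·f ≈ 3.333 × 0.1060 ≈ 0.353 μg/mL.
Trough 0.4 μg/mL vs MEC 1 μg/mL: subtherapeutic.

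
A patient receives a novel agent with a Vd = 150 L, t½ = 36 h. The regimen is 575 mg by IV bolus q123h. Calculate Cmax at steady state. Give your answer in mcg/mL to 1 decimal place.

4.2 mcg/mL

τ/t½ = 123/36 ≈ 3.4167, so fraction remaining f = (1/2)^(123/36) ≈ 0.0936.
Accumulation ratio R = 1/(1 − f) ≈ 1/0.9064 ≈ 1.1033.
Single-dose peak C₀ = D/Vd = 575/150 ≈ 3.833 mcg/mL.
Steady-state peak Cmax,ss = C₀·R ≈ 3.833 × 1.1033 ≈ 4.229 mcg/mL.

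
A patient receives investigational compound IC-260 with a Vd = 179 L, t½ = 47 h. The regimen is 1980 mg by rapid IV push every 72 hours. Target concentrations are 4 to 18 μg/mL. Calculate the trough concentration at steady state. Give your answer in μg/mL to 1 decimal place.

Over one 72-h interval, 72/47 ≈ 1.5319 half-lives elapse, leaving f ≈ 0.3458 of each dose.
Accumulation ratio R = 1/(1 − f) ≈ 1/0.6542 ≈ 1.5286.
Single-dose peak C₀ = D/Vd = 1980/179 ≈ 11.061 μg/mL.
Cmax,ss = C₀/(1 − f) ≈ 11.061/0.6542 ≈ 16.908 μg/mL.
Steady-state trough Cmin,ss = Cmax,ss·f ≈ 16.908 × 0.3458 ≈ 5.847 μg/mL.
Trough 5.8 μg/mL vs MEC 4 μg/mL: adequate.

5.8 μg/mL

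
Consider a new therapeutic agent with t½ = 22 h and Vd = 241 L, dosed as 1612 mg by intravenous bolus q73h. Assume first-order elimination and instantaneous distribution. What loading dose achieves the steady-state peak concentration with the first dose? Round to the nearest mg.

f = (1/2)^(73/22) ≈ 0.100260; accumulation ratio R = 1/(1−f) ≈ 1.11143.
Loading dose to hit Cmax,ss on first dose: D_load = D_maint·R ≈ 1612 × 1.11143 ≈ 1791.63 mg.

1792 mg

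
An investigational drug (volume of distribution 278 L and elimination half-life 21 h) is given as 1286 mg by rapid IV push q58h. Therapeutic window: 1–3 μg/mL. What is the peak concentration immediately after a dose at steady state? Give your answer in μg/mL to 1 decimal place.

k = ln2/t½ = ln2/21 ≈ 0.033007 h⁻¹; fraction remaining f = e^(−kτ) = e^(−0.033007×58) ≈ 0.1474.
At steady state, accumulation factor R = 1/(1 − e^(−kτ)) ≈ 1.1729.
Each bolus raises the concentration by D/Vd = 1286/278 ≈ 4.626 μg/mL.
Cmax,ss = C₀/(1 − f) ≈ 4.626/0.8526 ≈ 5.426 μg/mL.
Peak 5.4 μg/mL vs MTC 3 μg/mL: exceeds toxic threshold.

5.4 μg/mL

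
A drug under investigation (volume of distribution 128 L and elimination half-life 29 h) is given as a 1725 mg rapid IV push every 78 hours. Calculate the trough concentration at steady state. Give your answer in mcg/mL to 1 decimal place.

2.5 mcg/mL

k = ln2/t½ = ln2/29 ≈ 0.023902 h⁻¹; fraction remaining f = e^(−kτ) = e^(−0.023902×78) ≈ 0.1550.
Each bolus raises the concentration by D/Vd = 1725/128 ≈ 13.477 mcg/mL.
Steady-state trough Cmin,ss = C₀·f/(1−f) ≈ 13.477 × 0.1550/0.8450 ≈ 2.472 mcg/mL.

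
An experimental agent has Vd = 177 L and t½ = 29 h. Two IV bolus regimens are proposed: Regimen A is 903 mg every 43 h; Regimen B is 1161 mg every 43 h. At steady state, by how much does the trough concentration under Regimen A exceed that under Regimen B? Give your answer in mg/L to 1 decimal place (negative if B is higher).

-0.8 mg/L

Regimen A: f = (1/2)^(43/29) ≈ 0.3578; Cmin,ss = (903/177)·f/(1−f) ≈ 2.842 mg/L.
Regimen B: f = (1/2)^(43/29) ≈ 0.3578; Cmin,ss = (1161/177)·f/(1−f) ≈ 3.655 mg/L.
Difference ≈ 2.842 − 3.655 ≈ -0.813 mg/L.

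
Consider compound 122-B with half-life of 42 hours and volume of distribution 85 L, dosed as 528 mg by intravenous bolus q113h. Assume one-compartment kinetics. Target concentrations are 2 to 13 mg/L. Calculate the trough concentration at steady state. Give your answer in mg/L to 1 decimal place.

1.1 mg/L

Over one 113-h interval, 113/42 ≈ 2.6905 half-lives elapse, leaving f ≈ 0.1549 of each dose.
At steady state, accumulation factor R = 1/(1 − e^(−kτ)) ≈ 1.1833.
Each bolus raises the concentration by D/Vd = 528/85 ≈ 6.212 mg/L.
Steady-state peak Cmax,ss = C₀·R ≈ 6.212 × 1.1833 ≈ 7.351 mg/L.
Steady-state trough Cmin,ss = Cmax,ss·f ≈ 7.351 × 0.1549 ≈ 1.139 mg/L.
Trough 1.1 mg/L vs MEC 2 mg/L: subtherapeutic.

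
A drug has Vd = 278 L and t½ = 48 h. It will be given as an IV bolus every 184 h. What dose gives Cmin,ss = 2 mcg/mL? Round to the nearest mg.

τ/t½ = 184/48 ≈ 3.8333, so f = (1/2)^(184/48) ≈ 0.070154.
Cmin,ss = (D/Vd)·f/(1−f), so D = Cmin,ss·Vd·(1−f)/f.
D = 2 × 278 × (1−f)/f ≈ 2 × 278 × 13.25435 ≈ 7369.42 mg.

7369 mg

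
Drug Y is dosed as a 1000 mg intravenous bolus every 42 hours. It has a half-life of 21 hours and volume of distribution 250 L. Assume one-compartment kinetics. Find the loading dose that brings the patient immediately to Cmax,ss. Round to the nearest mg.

f = (1/2)^(42/21) ≈ 0.250000; accumulation ratio R = 1/(1−f) ≈ 1.33333.
Loading dose to hit Cmax,ss on first dose: D_load = D_maint·R ≈ 1000 × 1.33333 ≈ 1333.33 mg.

1333 mg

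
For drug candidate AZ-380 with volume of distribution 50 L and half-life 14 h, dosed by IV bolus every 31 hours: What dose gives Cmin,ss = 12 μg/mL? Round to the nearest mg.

τ/t½ = 31/14 ≈ 2.2143, so f = (1/2)^(31/14) ≈ 0.215493.
Cmin,ss = (D/Vd)·f/(1−f), so D = Cmin,ss·Vd·(1−f)/f.
D = 12 × 50 × (1−f)/f ≈ 12 × 50 × 3.64052 ≈ 2184.31 mg.

2184 mg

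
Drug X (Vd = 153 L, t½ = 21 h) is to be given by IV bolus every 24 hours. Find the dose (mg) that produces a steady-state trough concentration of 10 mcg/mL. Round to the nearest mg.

1849 mg

τ/t½ = 24/21 ≈ 1.1429, so f = (1/2)^(24/21) ≈ 0.452862.
Cmin,ss = (D/Vd)·f/(1−f), so D = Cmin,ss·Vd·(1−f)/f.
D = 10 × 153 × (1−f)/f ≈ 10 × 153 × 1.20818 ≈ 1848.52 mg.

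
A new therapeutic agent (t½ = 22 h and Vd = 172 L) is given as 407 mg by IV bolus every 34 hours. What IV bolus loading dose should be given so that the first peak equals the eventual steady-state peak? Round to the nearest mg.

f = (1/2)^(34/22) ≈ 0.342588; accumulation ratio R = 1/(1−f) ≈ 1.52112.
Loading dose to hit Cmax,ss on first dose: D_load = D_maint·R ≈ 407 × 1.52112 ≈ 619.10 mg.

619 mg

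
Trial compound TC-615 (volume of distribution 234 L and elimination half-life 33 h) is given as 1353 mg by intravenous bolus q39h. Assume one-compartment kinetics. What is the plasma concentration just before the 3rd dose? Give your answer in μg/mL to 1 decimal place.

3.7 μg/mL

f = (1/2)^(τ/t½) = (1/2)^(39/33) ≈ 0.4408.
C₀ = D/Vd = 1353/234 ≈ 5.782 μg/mL.
Before the 3rd dose, 2 doses have been given. Superposition: Cmin = C₀·(f + f²).
≈ 5.782 × (0.4408 + 0.1943) ≈ 5.782 × 0.6351 ≈ 3.672 μg/mL.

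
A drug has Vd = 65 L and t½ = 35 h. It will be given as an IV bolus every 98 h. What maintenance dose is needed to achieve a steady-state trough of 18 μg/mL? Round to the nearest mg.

6978 mg

τ/t½ = 98/35 ≈ 2.8, so f = (1/2)^(98/35) ≈ 0.143587.
Cmin,ss = (D/Vd)·f/(1−f), so D = Cmin,ss·Vd·(1−f)/f.
D = 18 × 65 × (1−f)/f ≈ 18 × 65 × 5.96442 ≈ 6978.37 mg.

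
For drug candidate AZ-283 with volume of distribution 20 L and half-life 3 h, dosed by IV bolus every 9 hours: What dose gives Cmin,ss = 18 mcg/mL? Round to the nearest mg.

τ/t½ = 9/3 ≈ 3, so f = (1/2)^(9/3) ≈ 0.125000.
Cmin,ss = (D/Vd)·f/(1−f), so D = Cmin,ss·Vd·(1−f)/f.
D = 18 × 20 × (1−f)/f ≈ 18 × 20 × 7.00000 ≈ 2520.00 mg.

2520 mg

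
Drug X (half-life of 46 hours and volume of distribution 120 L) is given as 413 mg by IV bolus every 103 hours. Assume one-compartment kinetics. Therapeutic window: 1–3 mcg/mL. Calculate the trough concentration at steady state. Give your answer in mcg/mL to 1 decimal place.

τ/t½ = 103/46 ≈ 2.2391, so fraction remaining f = (1/2)^(103/46) ≈ 0.2118.
Each bolus raises the concentration by D/Vd = 413/120 ≈ 3.442 mcg/mL.
Steady-state trough Cmin,ss = C₀·f/(1−f) ≈ 3.442 × 0.2118/0.7882 ≈ 0.925 mcg/mL.
Trough 0.9 mcg/mL vs MEC 1 mcg/mL: subtherapeutic.

0.9 mcg/mL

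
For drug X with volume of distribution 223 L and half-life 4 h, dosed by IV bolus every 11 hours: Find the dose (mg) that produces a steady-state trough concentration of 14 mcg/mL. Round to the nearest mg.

τ/t½ = 11/4 ≈ 2.75, so f = (1/2)^(11/4) ≈ 0.148651.
Cmin,ss = (D/Vd)·f/(1−f), so D = Cmin,ss·Vd·(1−f)/f.
D = 14 × 223 × (1−f)/f ≈ 14 × 223 × 5.72717 ≈ 17880.22 mg.

17880 mg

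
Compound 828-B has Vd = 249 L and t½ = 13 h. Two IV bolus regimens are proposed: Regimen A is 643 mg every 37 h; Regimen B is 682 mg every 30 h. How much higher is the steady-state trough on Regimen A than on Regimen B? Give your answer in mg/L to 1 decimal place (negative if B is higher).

-0.3 mg/L

Regimen A: f = (1/2)^(37/13) ≈ 0.1391; Cmin,ss = (643/249)·f/(1−f) ≈ 0.417 mg/L.
Regimen B: f = (1/2)^(30/13) ≈ 0.2020; Cmin,ss = (682/249)·f/(1−f) ≈ 0.693 mg/L.
Difference ≈ 0.417 − 0.693 ≈ -0.276 mg/L.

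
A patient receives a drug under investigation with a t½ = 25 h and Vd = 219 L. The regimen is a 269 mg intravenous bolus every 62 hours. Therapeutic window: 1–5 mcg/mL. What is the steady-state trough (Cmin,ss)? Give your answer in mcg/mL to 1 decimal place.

0.3 mcg/mL

τ/t½ = 62/25 ≈ 2.48, so fraction remaining f = (1/2)^(62/25) ≈ 0.1792.
Single-dose peak C₀ = D/Vd = 269/219 ≈ 1.228 mcg/mL.
Steady-state trough Cmin,ss = C₀·f/(1−f) ≈ 1.228 × 0.1792/0.8208 ≈ 0.268 mcg/mL.
Trough 0.3 mcg/mL vs MEC 1 mcg/mL: subtherapeutic.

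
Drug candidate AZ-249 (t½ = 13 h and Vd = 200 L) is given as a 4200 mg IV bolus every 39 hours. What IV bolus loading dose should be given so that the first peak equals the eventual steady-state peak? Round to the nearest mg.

f = (1/2)^(39/13) ≈ 0.125000; accumulation ratio R = 1/(1−f) ≈ 1.14286.
Loading dose to hit Cmax,ss on first dose: D_load = D_maint·R ≈ 4200 × 1.14286 ≈ 4800.01 mg.

4800 mg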